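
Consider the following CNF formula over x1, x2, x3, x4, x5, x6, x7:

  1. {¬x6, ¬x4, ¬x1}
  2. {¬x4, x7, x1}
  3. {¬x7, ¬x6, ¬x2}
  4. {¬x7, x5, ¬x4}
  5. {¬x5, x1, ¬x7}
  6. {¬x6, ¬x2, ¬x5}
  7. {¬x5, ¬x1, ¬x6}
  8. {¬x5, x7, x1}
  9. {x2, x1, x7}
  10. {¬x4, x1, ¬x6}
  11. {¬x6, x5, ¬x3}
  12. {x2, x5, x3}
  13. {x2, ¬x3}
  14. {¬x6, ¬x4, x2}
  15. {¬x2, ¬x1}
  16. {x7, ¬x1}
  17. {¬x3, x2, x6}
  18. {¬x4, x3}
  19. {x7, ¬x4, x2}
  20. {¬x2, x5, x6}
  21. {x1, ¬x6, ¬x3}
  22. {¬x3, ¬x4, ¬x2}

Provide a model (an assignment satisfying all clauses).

x1=False, x2=True, x3=False, x4=False, x5=False, x6=True, x7=False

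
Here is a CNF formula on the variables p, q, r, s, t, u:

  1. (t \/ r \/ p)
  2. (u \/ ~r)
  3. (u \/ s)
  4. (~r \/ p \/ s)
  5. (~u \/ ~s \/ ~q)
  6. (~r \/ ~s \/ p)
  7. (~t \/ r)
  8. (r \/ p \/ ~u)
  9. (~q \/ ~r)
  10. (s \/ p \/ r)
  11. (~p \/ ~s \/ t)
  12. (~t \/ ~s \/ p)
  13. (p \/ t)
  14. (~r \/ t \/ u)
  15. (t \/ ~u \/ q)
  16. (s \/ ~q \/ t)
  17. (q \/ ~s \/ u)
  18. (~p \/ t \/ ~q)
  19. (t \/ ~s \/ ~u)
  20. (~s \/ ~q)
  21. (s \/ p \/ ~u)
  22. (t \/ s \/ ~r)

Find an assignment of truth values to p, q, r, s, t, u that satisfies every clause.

p=True, q=False, r=True, s=True, t=True, u=True

Check each clause:
  1. (t \/ r \/ p) — p is true.
  2. (~r \/ u) — u is true.
  3. (s \/ u) — s is true.
  4. (p \/ ~r \/ s) — p is true.
  5. (~q \/ ~s \/ ~u) — ~q is true.
  6. (p \/ ~s \/ ~r) — p is true.
  7. (r \/ ~t) — r is true.
  8. (~u \/ r \/ p) — p is true.
  9. (~r \/ ~q) — ~q is true.
  10. (r \/ s \/ p) — p is true.
  11. (~s \/ ~p \/ t) — t is true.
  12. (~t \/ ~s \/ p) — p is true.
  13. (p \/ t) — p is true.
  14. (u \/ t \/ ~r) — t is true.
  15. (t \/ ~u \/ q) — t is true.
  16. (~q \/ t \/ s) — s is true.
  17. (~s \/ u \/ q) — u is true.
  18. (~p \/ ~q \/ t) — t is true.
  19. (~s \/ t \/ ~u) — t is true.
  20. (~q \/ ~s) — ~q is true.
  21. (~u \/ p \/ s) — p is true.
  22. (~r \/ t \/ s) — t is true.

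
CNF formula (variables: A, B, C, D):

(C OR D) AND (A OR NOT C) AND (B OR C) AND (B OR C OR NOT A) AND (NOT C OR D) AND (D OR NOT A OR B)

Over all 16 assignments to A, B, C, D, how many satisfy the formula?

Satisfying assignments:
  A=0 B=1 C=0 D=1
  A=1 B=0 C=1 D=1
  A=1 B=1 C=0 D=1
  A=1 B=1 C=1 D=1
That's 4 in total.

4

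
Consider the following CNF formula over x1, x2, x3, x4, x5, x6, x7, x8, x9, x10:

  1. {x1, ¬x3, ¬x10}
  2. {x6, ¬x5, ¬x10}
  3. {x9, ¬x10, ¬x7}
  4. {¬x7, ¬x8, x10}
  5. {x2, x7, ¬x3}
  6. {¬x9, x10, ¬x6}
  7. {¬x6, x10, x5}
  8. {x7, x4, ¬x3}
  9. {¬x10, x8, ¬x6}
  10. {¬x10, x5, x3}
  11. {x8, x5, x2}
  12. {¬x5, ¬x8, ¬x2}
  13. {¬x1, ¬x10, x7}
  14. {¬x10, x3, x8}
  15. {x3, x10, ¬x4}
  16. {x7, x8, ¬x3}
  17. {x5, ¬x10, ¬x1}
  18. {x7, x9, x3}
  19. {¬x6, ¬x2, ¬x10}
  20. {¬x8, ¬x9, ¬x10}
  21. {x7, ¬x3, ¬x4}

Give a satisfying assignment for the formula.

Branch on x1: take x1 = False.
Set x2 = True and propagate.
For the remaining variables, x3 = True, x4 = True, x5 = True, x6 = False, x7 = True, x8 = False, x9 = True, x10 = False works.
Every clause has at least one true literal under this assignment.

x1=F, x2=T, x3=T, x4=T, x5=T, x6=F, x7=T, x8=F, x9=T, x10=F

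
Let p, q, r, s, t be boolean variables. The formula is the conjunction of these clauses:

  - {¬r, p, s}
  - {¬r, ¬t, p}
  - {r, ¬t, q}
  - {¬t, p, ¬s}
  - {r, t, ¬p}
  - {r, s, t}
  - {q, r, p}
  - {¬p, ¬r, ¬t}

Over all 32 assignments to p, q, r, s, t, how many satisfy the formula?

10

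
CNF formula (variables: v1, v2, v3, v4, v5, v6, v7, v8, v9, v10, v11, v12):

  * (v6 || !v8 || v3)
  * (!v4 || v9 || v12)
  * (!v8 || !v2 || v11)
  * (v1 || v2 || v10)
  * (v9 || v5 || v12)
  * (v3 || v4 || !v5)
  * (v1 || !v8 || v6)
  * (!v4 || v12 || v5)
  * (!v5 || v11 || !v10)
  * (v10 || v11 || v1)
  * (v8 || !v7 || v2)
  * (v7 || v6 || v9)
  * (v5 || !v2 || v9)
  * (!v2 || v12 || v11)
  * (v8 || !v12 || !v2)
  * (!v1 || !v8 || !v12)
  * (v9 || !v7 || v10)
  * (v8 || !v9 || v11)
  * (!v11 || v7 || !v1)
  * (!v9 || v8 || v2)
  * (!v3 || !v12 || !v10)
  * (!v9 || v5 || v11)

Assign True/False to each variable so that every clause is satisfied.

v6 occurs only positively in the remaining clauses — set v6 = True.
Set v1 = True and propagate.
For the remaining variables, v2 = False, v3 = True, v4 = False, v5 = False, v7 = False, v8 = False, v9 = False, v10 = False, v11 = False, v12 = True works.
Every clause has at least one true literal under this assignment.

v1=1, v2=0, v3=1, v4=0, v5=0, v6=1, v7=0, v8=0, v9=0, v10=0, v11=0, v12=1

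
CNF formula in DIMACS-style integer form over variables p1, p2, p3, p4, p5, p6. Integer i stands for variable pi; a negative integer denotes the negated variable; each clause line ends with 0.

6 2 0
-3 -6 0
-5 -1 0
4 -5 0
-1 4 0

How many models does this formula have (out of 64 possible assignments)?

Case analysis on p1 and p4:
  p1=1, p4=1: remaining (p2,p3,p5,p6) ∈ {(0,0,0,1); (1,0,0,0); (1,0,0,1); (1,1,0,0)} — 4.
  p1=1, p4=0: a clause becomes empty — 0.
  p1=0, p4=1: p5 free; 4 ways for (p2,p3,p6) × 2^1 = 8.
  p1=0, p4=0: remaining (p2,p3,p5,p6) ∈ {(0,0,0,1); (1,0,0,0); (1,0,0,1); (1,1,0,0)} — 4.
Total: 4 + 0 + 8 + 4 = 16.

16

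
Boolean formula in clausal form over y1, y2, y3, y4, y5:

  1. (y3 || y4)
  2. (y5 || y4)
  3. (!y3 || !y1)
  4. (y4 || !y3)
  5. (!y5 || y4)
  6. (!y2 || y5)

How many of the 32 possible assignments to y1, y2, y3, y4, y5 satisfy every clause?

9

Split on y4, then y3.
  y4=1, y3=1: remaining (y1,y2,y5) ∈ {(0,0,0); (0,0,1); (0,1,1)} — 3.
  y4=1, y3=0: y1 free; 3 ways for (y2,y5) × 2^1 = 6.
  y4=0, y3=1: a clause becomes empty — 0.
  y4=0, y3=0: a clause becomes empty — 0.
Total: 3 + 6 + 0 + 0 = 9.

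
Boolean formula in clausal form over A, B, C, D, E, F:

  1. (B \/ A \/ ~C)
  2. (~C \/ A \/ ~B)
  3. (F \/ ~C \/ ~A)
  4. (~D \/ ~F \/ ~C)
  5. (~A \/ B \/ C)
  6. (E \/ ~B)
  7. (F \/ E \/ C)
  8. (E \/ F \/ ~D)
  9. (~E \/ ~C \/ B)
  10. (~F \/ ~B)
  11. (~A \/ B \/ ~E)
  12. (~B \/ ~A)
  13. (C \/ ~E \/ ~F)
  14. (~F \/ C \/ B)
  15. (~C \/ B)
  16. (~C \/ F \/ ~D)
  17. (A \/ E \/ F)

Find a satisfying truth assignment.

A = False, B = False, C = False, D = False, E = True, F = False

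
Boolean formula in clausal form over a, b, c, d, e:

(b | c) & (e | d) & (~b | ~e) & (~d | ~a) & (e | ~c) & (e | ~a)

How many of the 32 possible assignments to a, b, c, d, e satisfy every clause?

4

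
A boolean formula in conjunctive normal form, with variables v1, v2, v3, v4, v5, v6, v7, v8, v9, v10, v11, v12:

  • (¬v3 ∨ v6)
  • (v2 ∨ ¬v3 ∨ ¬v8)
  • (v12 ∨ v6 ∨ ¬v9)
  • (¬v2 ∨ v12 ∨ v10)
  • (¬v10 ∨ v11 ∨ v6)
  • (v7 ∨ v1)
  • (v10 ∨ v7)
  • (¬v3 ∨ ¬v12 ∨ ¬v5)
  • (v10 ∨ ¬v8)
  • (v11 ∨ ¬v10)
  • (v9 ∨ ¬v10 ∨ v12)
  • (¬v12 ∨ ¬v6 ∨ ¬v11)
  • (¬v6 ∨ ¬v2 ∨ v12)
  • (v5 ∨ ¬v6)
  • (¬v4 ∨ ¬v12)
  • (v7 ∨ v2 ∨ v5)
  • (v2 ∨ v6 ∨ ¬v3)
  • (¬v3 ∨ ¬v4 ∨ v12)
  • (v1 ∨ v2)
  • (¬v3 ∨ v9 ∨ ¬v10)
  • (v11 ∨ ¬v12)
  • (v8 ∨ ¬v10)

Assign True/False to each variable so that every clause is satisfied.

v1=True  v2=False  v3=False  v4=True  v5=True  v6=True  v7=False  v8=True  v9=True  v10=True  v11=True  v12=False

Check each clause:
  1. (¬v3 ∨ v6) — ¬v3 is true.
  2. (v2 ∨ ¬v3 ∨ ¬v8) — ¬v3 is true.
  3. (¬v9 ∨ v12 ∨ v6) — v6 is true.
  4. (v12 ∨ v10 ∨ ¬v2) — v10 is true.
  5. (v11 ∨ v6 ∨ ¬v10) — v11 is true.
  6. (v7 ∨ v1) — v1 is true.
  7. (v10 ∨ v7) — v10 is true.
  8. (¬v12 ∨ ¬v5 ∨ ¬v3) — ¬v12 is true.
  9. (¬v8 ∨ v10) — v10 is true.
  10. (v11 ∨ ¬v10) — v11 is true.
  11. (v9 ∨ v12 ∨ ¬v10) — v9 is true.
  12. (¬v6 ∨ ¬v11 ∨ ¬v12) — ¬v12 is true.
  13. (¬v2 ∨ ¬v6 ∨ v12) — ¬v2 is true.
  14. (¬v6 ∨ v5) — v5 is true.
  15. (¬v4 ∨ ¬v12) — ¬v12 is true.
  16. (v7 ∨ v5 ∨ v2) — v5 is true.
  17. (v2 ∨ v6 ∨ ¬v3) — ¬v3 is true.
  18. (v12 ∨ ¬v3 ∨ ¬v4) — ¬v3 is true.
  19. (v2 ∨ v1) — v1 is true.
  20. (v9 ∨ ¬v3 ∨ ¬v10) — v9 is true.
  21. (¬v12 ∨ v11) — v11 is true.
  22. (v8 ∨ ¬v10) — v8 is true.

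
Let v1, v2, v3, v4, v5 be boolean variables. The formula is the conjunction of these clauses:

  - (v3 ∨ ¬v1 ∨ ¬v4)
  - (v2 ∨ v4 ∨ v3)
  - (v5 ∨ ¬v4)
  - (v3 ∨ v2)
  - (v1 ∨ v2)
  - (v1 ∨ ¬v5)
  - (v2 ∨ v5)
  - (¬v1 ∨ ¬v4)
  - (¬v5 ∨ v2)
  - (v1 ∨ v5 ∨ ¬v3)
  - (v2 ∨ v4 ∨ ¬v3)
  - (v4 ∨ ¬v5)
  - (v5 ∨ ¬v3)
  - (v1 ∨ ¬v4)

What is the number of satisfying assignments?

The models are:
  v1=0 v2=1 v3=0 v4=0 v5=0
  v1=1 v2=1 v3=0 v4=0 v5=0
Count: 2.

2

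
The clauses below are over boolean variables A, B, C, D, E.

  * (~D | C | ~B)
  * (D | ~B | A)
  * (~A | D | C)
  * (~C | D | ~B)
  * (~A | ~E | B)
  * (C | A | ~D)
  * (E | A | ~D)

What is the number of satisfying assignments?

11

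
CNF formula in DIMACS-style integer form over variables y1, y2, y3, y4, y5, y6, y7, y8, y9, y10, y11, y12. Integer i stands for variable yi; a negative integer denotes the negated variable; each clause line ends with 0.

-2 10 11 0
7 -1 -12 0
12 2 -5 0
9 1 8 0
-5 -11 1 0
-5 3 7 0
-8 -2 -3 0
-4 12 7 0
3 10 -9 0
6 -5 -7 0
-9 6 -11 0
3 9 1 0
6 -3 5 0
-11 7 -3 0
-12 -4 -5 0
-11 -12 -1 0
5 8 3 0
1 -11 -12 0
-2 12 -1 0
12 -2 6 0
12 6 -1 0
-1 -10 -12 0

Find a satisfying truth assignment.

y1=0  y2=1  y3=0  y4=1  y5=0  y6=1  y7=1  y8=1  y9=1  y10=1  y11=1  y12=0

Check each clause:
  1. (!y2 || y10 || y11) — y10 is true.
  2. (y7 || !y12 || !y1) — !y12 is true.
  3. (y12 || y2 || !y5) — y2 is true.
  4. (y8 || y1 || y9) — y8 is true.
  5. (y1 || !y5 || !y11) — !y5 is true.
  6. (y7 || !y5 || y3) — !y5 is true.
  7. (!y8 || !y3 || !y2) — !y3 is true.
  8. (!y4 || y7 || y12) — y7 is true.
  9. (y3 || y10 || !y9) — y10 is true.
  10. (y6 || !y7 || !y5) — !y5 is true.
  11. (!y11 || !y9 || y6) — y6 is true.
  12. (y3 || y9 || y1) — y9 is true.
  13. (!y3 || y6 || y5) — !y3 is true.
  14. (!y3 || !y11 || y7) — !y3 is true.
  15. (!y4 || !y5 || !y12) — !y5 is true.
  16. (!y1 || !y12 || !y11) — !y12 is true.
  17. (y3 || y8 || y5) — y8 is true.
  18. (!y11 || y1 || !y12) — !y12 is true.
  19. (y12 || !y1 || !y2) — !y1 is true.
  20. (y12 || y6 || !y2) — y6 is true.
  21. (y12 || !y1 || y6) — y6 is true.
  22. (!y12 || !y10 || !y1) — !y12 is true.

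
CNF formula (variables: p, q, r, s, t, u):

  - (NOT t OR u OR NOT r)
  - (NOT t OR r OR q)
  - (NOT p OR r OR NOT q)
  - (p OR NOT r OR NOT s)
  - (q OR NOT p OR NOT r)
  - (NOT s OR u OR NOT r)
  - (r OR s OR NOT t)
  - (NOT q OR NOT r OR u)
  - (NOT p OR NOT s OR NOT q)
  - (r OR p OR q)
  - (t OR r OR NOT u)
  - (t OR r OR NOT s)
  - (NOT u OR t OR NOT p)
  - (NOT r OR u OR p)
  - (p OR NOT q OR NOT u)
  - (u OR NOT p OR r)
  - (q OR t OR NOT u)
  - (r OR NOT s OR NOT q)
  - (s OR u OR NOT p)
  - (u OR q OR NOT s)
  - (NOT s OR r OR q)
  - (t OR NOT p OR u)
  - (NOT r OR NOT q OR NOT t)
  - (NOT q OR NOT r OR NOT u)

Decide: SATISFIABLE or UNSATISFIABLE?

Set p = False and propagate.
For the remaining variables, q = True, r = False, s = False, t = False, u = False works.
Every clause has at least one true literal under this assignment.
So p=False, q=True, r=False, s=False, t=False, u=False is a satisfying assignment.

SATISFIABLE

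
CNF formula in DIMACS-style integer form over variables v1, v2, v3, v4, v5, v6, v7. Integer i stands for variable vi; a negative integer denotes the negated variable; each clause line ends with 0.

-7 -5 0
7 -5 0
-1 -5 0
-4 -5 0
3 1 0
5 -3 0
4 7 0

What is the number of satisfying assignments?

12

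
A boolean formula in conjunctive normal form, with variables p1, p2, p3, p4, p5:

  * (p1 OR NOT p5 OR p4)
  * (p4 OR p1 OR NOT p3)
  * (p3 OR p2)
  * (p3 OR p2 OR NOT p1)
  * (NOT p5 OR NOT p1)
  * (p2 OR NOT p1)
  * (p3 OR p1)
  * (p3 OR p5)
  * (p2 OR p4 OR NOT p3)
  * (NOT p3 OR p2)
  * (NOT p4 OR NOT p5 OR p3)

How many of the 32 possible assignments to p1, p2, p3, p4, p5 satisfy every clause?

4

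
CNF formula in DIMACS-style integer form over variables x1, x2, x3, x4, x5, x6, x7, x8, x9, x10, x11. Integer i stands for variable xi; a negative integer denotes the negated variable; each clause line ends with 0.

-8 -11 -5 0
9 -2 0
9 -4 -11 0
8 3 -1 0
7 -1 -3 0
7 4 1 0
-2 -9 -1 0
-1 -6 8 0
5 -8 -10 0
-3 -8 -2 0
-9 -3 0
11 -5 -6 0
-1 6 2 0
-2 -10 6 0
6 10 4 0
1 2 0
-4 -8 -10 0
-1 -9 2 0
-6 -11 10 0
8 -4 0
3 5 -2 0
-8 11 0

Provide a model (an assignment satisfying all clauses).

x7 occurs only positively in the remaining clauses — set x7 = True.
Set x1 = False and propagate.
  then x2 is forced to True.
  then x9 is forced to True.
  then x3 is forced to False.
  then x5 is forced to True.
For the remaining variables, x4 = False, x6 = True, x8 = False, x10 = True, x11 = True works.
Every clause has at least one true literal under this assignment.

x1 = F, x2 = T, x3 = F, x4 = F, x5 = T, x6 = T, x7 = T, x8 = F, x9 = T, x10 = T, x11 = T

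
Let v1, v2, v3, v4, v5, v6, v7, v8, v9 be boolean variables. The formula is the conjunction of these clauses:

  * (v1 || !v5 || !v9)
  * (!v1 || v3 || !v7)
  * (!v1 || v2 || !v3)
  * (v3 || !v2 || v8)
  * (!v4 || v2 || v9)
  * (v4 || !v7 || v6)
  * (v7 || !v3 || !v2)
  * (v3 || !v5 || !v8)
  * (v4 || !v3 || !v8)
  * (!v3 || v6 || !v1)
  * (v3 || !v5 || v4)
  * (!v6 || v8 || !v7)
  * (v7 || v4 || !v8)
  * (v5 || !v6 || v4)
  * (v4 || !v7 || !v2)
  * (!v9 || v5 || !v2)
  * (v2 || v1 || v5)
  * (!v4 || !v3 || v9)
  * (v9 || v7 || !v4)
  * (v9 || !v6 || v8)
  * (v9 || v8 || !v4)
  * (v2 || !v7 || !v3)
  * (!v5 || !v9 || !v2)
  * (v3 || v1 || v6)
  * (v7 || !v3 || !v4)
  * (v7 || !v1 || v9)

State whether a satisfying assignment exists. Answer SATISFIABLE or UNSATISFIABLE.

Branch on v1: take v1 = True.
Branch on v2: take v2 = False.
  then v3 is forced to False.
  then v7 is forced to False.
  then v9 is forced to True.
For the remaining variables, v4 = False, v5 = False, v6 = False, v8 = False works.
So v1=T, v2=F, v3=F, v4=F, v5=F, v6=F, v7=F, v8=F, v9=T is a satisfying assignment.

SATISFIABLE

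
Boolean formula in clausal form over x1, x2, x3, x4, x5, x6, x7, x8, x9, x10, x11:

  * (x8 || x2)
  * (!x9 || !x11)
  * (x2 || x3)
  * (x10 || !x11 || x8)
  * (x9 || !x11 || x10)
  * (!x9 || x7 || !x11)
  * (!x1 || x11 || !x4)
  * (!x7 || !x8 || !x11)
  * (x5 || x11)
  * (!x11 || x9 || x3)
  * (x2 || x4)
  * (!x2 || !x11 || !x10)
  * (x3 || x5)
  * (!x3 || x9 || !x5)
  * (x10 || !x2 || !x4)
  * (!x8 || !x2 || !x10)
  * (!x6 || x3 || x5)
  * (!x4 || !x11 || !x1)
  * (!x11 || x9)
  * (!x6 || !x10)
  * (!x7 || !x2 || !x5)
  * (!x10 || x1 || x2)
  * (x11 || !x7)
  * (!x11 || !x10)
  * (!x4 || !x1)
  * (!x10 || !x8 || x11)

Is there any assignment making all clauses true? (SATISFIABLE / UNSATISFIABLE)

SATISFIABLE

x6 occurs only negated in the remaining clauses — set x6 = False.
Set x1 = True and propagate.
  then x4 is forced to False.
  then x2 is forced to True.
The remaining clauses are satisfied by x3 = True, x5 = True, x7 = False, x8 = False, x9 = True, x10 = False, x11 = False.
So x1=1, x2=1, x3=1, x4=0, x5=1, x6=0, x7=0, x8=0, x9=1, x10=0, x11=0 is a satisfying assignment.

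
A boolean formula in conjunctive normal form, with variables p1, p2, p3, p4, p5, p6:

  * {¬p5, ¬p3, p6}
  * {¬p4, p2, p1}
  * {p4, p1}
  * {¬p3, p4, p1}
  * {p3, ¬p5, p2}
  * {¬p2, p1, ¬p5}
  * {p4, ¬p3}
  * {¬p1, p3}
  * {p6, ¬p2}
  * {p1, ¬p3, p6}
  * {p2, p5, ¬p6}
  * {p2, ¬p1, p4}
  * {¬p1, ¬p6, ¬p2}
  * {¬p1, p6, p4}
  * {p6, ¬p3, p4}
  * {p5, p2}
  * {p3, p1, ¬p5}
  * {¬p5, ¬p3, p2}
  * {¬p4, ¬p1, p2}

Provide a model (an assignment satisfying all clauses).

p1=False, p2=True, p3=False, p4=True, p5=False, p6=True

Check each clause:
  1. {p6, ¬p5, ¬p3} — ¬p5 is true.
  2. {¬p4, p1, p2} — p2 is true.
  3. {p4, p1} — p4 is true.
  4. {p1, ¬p3, p4} — p4 is true.
  5. {p2, p3, ¬p5} — p2 is true.
  6. {p1, ¬p2, ¬p5} — ¬p5 is true.
  7. {p4, ¬p3} — p4 is true.
  8. {p3, ¬p1} — ¬p1 is true.
  9. {¬p2, p6} — p6 is true.
  10. {p1, ¬p3, p6} — ¬p3 is true.
  11. {p5, ¬p6, p2} — p2 is true.
  12. {p2, ¬p1, p4} — p2 is true.
  13. {¬p6, ¬p2, ¬p1} — ¬p1 is true.
  14. {¬p1, p6, p4} — p4 is true.
  15. {p6, p4, ¬p3} — p4 is true.
  16. {p2, p5} — p2 is true.
  17. {p3, ¬p5, p1} — ¬p5 is true.
  18. {p2, ¬p3, ¬p5} — p2 is true.
  19. {¬p4, p2, ¬p1} — p2 is true.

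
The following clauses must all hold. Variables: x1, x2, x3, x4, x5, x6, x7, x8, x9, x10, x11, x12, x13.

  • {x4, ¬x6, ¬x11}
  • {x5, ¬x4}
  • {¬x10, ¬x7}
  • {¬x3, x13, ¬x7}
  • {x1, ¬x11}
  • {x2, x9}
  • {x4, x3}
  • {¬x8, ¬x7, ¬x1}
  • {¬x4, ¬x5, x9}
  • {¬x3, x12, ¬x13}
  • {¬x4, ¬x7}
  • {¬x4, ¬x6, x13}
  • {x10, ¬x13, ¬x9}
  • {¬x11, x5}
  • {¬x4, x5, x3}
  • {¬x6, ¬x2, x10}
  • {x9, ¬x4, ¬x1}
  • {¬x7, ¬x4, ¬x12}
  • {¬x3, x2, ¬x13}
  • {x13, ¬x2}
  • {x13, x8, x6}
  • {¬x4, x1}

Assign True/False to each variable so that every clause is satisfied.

x1=False, x2=True, x3=True, x4=False, x5=True, x6=False, x7=False, x8=True, x9=False, x10=False, x11=False, x12=True, x13=True

Check each clause:
  1. {¬x6, x4, ¬x11} — ¬x6 is true.
  2. {x5, ¬x4} — ¬x4 is true.
  3. {¬x10, ¬x7} — ¬x7 is true.
  4. {¬x3, x13, ¬x7} — ¬x7 is true.
  5. {x1, ¬x11} — ¬x11 is true.
  6. {x2, x9} — x2 is true.
  7. {x3, x4} — x3 is true.
  8. {¬x7, ¬x8, ¬x1} — ¬x7 is true.
  9. {x9, ¬x4, ¬x5} — ¬x4 is true.
  10. {¬x13, x12, ¬x3} — x12 is true.
  11. {¬x7, ¬x4} — ¬x7 is true.
  12. {¬x6, ¬x4, x13} — ¬x6 is true.
  13. {¬x9, x10, ¬x13} — ¬x9 is true.
  14. {¬x11, x5} — x5 is true.
  15. {x5, x3, ¬x4} — x3 is true.
  16. {¬x6, ¬x2, x10} — ¬x6 is true.
  17. {x9, ¬x1, ¬x4} — ¬x4 is true.
  18. {¬x4, ¬x7, ¬x12} — ¬x7 is true.
  19. {¬x3, ¬x13, x2} — x2 is true.
  20. {¬x2, x13} — x13 is true.
  21. {x13, x6, x8} — x8 is true.
  22. {¬x4, x1} — ¬x4 is true.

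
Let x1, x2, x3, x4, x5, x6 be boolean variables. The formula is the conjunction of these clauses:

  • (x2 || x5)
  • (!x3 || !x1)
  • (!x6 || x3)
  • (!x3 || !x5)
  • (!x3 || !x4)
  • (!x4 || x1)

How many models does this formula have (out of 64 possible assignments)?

Split on x3, then x1.
  x3=1, x1=1: a clause becomes empty — 0.
  x3=1, x1=0: remaining (x2,x4,x5,x6) ∈ {(1,0,0,0); (1,0,0,1)} — 2.
  x3=0, x1=1: x4 free; 3 ways for (x2,x5,x6) × 2^1 = 6.
  x3=0, x1=0: remaining (x2,x4,x5,x6) ∈ {(0,0,1,0); (1,0,0,0); (1,0,1,0)} — 3.
Total: 0 + 2 + 6 + 3 = 11.

11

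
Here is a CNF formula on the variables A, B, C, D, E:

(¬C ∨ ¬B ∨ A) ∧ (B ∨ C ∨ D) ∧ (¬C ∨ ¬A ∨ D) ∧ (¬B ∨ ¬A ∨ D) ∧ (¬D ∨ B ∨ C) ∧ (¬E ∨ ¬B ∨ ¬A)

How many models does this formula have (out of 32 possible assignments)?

12

Case analysis on B and A:
  B=T, A=T: remaining (C,D,E) ∈ {(F,T,F); (T,T,F)} — 2.
  B=T, A=F: remaining (C,D,E) ∈ {(F,F,F); (F,F,T); (F,T,F); (F,T,T)} — 4.
  B=F, A=T: remaining (C,D,E) ∈ {(T,T,F); (T,T,T)} — 2.
  B=F, A=F: remaining (C,D,E) ∈ {(T,F,F); (T,F,T); (T,T,F); (T,T,T)} — 4.
Total: 2 + 4 + 2 + 4 = 12.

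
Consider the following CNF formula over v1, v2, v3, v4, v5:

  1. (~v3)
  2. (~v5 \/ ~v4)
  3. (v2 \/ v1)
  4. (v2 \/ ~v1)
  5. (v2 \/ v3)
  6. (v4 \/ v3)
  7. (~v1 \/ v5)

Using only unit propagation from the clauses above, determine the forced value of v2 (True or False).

True

(~v3) stands alone — v3 = False.
From (v3 \/ v2) and v3 = False: v2 = True.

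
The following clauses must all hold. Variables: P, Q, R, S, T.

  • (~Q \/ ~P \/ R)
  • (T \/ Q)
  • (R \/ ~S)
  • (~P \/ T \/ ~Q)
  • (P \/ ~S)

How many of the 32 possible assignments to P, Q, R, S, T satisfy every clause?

Split on P, then Q.
  P=T, Q=T: remaining (R,S,T) ∈ {(T,F,T); (T,T,T)} — 2.
  P=T, Q=F: remaining (R,S,T) ∈ {(F,F,T); (T,F,T); (T,T,T)} — 3.
  P=F, Q=T: remaining (R,S,T) ∈ {(F,F,F); (F,F,T); (T,F,F); (T,F,T)} — 4.
  P=F, Q=F: remaining (R,S,T) ∈ {(F,F,T); (T,F,T)} — 2.
Total: 2 + 3 + 4 + 2 = 11.

11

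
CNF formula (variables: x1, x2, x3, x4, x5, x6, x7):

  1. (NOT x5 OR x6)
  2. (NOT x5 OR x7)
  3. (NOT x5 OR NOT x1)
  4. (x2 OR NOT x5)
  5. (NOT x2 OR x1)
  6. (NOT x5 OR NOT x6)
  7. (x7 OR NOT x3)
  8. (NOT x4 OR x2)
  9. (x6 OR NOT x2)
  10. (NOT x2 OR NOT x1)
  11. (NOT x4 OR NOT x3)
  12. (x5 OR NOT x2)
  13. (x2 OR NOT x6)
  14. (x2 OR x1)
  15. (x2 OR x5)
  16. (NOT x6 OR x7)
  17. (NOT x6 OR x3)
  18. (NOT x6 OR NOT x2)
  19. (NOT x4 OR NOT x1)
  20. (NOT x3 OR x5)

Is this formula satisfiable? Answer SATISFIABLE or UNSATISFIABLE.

UNSATISFIABLE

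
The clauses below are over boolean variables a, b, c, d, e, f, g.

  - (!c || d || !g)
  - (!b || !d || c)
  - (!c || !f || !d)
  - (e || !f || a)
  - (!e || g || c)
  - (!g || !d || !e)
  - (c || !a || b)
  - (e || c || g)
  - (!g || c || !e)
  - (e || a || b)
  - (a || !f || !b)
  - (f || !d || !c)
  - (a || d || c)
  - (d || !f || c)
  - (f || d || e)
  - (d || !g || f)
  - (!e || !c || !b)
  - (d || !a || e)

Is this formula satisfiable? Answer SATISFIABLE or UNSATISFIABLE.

Branch on a: take a = True.
Set b = False and propagate.
  then c is forced to True.
Try d = False.
  then g is forced to False.
  then e is forced to True.
f is now unconstrained; take f = True.
So a=True, b=False, c=True, d=False, e=True, f=True, g=False is a satisfying assignment.

SATISFIABLE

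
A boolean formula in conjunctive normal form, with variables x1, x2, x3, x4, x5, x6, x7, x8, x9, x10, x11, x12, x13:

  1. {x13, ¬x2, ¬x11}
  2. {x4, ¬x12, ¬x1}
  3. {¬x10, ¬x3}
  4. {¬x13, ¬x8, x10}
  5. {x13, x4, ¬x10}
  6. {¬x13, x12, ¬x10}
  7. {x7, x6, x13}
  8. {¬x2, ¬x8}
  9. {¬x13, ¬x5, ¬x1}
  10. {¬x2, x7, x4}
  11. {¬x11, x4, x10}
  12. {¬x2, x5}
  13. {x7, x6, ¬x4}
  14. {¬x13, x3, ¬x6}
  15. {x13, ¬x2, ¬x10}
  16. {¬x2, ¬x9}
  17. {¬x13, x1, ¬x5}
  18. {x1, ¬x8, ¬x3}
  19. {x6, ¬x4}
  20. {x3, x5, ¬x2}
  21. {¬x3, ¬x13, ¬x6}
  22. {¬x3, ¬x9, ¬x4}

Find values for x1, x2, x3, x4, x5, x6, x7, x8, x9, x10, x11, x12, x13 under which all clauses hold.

x1 = F, x2 = F, x3 = T, x4 = F, x5 = F, x6 = F, x7 = T, x8 = F, x9 = F, x10 = F, x11 = F, x12 = F, x13 = T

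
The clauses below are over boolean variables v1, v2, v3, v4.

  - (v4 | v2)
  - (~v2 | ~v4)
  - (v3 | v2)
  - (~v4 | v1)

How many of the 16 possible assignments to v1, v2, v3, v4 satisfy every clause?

The models are:
  v1=0 v2=1 v3=0 v4=0
  v1=0 v2=1 v3=1 v4=0
  v1=1 v2=0 v3=1 v4=1
  v1=1 v2=1 v3=0 v4=0
  v1=1 v2=1 v3=1 v4=0
Count: 5.

5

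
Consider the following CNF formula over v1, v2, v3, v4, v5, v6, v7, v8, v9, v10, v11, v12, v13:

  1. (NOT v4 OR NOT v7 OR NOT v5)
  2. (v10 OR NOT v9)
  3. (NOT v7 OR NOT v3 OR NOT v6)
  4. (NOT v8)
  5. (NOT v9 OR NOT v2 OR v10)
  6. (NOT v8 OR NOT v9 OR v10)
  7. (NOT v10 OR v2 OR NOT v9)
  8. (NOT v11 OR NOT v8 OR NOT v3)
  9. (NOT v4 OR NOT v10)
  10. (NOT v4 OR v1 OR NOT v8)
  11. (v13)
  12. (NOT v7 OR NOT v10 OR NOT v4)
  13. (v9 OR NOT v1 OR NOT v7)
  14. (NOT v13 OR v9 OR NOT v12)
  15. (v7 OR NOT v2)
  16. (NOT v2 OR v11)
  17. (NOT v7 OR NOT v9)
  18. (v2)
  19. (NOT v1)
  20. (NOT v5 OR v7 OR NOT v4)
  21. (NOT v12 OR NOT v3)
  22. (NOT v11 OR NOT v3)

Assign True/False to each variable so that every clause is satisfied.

Unit propagation: (NOT v8) forces v8 = False.
(v13) is a unit clause, so v13 = True.
Unit propagation: (v2) forces v2 = True.
Unit propagation: (v7) forces v7 = True.
Unit propagation: (v11) forces v11 = True.
(NOT v9) is a unit clause, so v9 = False.
(NOT v1) is a unit clause, so v1 = False.
Unit propagation: (NOT v12) forces v12 = False.
Unit propagation: (NOT v3) forces v3 = False.
v4 occurs only negated in the remaining clauses — set v4 = False.
v10 occurs only negated in the remaining clauses — set v10 = False.
v5, v6 are now unconstrained; take v5 = True, v6 = True.

v1 = F  v2 = T  v3 = F  v4 = F  v5 = T  v6 = T  v7 = T  v8 = F  v9 = F  v10 = F  v11 = T  v12 = F  v13 = T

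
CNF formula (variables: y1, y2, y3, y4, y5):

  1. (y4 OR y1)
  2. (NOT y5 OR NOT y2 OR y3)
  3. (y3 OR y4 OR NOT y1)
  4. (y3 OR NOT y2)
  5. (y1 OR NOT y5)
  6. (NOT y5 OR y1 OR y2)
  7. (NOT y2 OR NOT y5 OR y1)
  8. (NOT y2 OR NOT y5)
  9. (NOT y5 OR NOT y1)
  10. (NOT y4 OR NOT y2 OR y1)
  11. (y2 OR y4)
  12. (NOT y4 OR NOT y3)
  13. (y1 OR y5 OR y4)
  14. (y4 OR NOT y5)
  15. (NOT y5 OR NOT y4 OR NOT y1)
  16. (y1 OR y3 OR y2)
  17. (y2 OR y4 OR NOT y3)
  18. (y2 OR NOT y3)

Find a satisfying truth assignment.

y1=T, y2=T, y3=T, y4=F, y5=F

Try y1 = True.
  then y5 is forced to False.
Try y2 = True.
  then y3 is forced to True.
  then y4 is forced to False.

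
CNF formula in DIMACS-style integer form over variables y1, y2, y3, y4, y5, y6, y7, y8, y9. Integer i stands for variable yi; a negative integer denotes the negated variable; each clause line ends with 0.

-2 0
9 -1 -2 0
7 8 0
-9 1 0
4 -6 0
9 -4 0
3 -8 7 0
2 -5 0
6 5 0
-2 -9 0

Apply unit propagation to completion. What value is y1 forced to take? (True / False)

(~y2) is a unit clause: y2 = False.
In (y2 \/ ~y5), y2 is now false; ~y5 must hold, so y5 = False.
In (y5 \/ y6), y5 is now false; y6 must hold, so y6 = True.
From (~y6 \/ y4) and y6 = True: y4 = True.
From (y9 \/ ~y4) and y4 = True: y9 = True.
(~y9 \/ y1) with y9 = True leaves only y1, so y1 = True.

True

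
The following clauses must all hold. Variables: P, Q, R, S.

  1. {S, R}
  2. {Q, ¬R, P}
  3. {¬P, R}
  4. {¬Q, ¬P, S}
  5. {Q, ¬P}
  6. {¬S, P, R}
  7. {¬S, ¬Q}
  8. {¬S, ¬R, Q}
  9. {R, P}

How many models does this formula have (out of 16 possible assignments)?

1

Satisfying assignments:
  P=0 Q=1 R=1 S=0
Count: 1.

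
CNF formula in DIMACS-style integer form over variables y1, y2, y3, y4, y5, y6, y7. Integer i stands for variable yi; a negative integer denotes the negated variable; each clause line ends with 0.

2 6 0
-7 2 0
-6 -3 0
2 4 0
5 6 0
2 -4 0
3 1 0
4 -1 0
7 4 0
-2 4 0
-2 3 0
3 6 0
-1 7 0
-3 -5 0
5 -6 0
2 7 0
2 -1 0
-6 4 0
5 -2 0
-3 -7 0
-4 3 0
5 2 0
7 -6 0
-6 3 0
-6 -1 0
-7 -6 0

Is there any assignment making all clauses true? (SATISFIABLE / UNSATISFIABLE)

y2 = True:
  propagation gives y4=True, y3=True, y6=False, y5=True; an empty clause results — contradiction.
y2 = False:
  propagation gives y6=True, y7=False; an empty clause results — contradiction.
Every branch closes, so no satisfying assignment exists.

UNSATISFIABLE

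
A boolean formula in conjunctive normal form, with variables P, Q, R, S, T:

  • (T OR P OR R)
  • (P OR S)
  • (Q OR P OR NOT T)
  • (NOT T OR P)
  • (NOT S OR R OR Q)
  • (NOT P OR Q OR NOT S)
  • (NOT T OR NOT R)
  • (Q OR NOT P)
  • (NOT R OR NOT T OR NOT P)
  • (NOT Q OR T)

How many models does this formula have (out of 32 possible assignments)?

3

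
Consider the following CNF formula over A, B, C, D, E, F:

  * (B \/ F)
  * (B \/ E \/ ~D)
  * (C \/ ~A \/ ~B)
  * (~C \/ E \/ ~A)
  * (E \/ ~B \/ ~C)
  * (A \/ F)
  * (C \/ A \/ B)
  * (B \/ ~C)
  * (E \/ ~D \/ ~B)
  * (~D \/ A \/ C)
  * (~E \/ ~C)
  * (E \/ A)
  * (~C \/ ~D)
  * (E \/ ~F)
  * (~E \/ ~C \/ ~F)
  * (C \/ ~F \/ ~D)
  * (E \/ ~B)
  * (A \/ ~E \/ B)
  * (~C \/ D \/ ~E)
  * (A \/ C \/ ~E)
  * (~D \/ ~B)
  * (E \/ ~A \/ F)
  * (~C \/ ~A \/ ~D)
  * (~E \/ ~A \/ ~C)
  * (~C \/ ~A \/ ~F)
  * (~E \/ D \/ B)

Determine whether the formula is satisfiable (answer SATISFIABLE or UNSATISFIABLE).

C = True:
  propagation gives B=True, E=True; an empty clause results — contradiction.
C = False:
  B = True:
    propagation gives A=False, F=True, D=False, E=True; an empty clause results — contradiction.
  B = False:
    propagation gives F=True, A=True, E=True, D=False; an empty clause results — contradiction.
Every branch closes, so no satisfying assignment exists.

UNSATISFIABLE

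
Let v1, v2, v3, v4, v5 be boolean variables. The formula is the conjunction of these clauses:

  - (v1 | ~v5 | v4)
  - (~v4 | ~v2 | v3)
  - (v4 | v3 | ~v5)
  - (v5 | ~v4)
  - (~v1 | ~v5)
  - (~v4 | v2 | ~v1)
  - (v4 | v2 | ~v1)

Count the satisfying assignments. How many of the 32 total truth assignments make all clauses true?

9

Split on v4, then v1.
  v4=1, v1=1: a clause becomes empty — 0.
  v4=1, v1=0: remaining (v2,v3,v5) ∈ {(0,0,1); (0,1,1); (1,1,1)} — 3.
  v4=0, v1=1: remaining (v2,v3,v5) ∈ {(1,0,0); (1,1,0)} — 2.
  v4=0, v1=0: remaining (v2,v3,v5) ∈ {(0,0,0); (0,1,0); (1,0,0); (1,1,0)} — 4.
Total: 0 + 3 + 2 + 4 = 9.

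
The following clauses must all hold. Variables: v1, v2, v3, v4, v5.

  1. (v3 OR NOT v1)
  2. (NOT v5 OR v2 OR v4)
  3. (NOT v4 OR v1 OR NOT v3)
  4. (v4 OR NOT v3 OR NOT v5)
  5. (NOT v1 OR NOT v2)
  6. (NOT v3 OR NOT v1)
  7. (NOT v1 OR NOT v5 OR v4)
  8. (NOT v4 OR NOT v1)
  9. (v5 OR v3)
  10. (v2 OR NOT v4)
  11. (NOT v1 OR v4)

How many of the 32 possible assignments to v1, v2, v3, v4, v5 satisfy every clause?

Satisfying assignments:
  v1=F v2=F v3=T v4=F v5=F
  v1=F v2=T v3=F v4=F v5=T
  v1=F v2=T v3=F v4=T v5=T
  v1=F v2=T v3=T v4=F v5=F
Count: 4.

4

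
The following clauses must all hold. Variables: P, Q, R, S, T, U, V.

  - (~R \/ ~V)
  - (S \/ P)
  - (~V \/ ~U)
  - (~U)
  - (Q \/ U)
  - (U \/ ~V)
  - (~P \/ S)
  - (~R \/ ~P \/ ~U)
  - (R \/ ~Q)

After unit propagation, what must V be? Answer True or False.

Unit clause (~U) sets U = False.
(U \/ Q): since U = False, the clause reduces to (Q). Q = True.
In (~V \/ U), U is now false; ~V must hold, so V = False.

False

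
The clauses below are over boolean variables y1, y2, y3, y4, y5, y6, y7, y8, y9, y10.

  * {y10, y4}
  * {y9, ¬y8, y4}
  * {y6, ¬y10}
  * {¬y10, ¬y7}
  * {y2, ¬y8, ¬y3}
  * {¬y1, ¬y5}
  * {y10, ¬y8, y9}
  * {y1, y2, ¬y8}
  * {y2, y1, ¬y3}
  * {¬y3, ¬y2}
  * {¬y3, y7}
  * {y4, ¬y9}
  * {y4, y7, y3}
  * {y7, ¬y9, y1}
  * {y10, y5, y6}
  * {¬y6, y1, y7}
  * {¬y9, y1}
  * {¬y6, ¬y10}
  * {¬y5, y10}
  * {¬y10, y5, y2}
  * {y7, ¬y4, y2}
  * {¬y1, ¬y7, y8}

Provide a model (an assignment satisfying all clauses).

y1=T, y2=F, y3=F, y4=T, y5=F, y6=T, y7=T, y8=T, y9=T, y10=F

Check each clause:
  1. {y4, y10} — y4 is true.
  2. {y4, ¬y8, y9} — y9 is true.
  3. {y6, ¬y10} — y6 is true.
  4. {¬y7, ¬y10} — ¬y10 is true.
  5. {¬y8, ¬y3, y2} — ¬y3 is true.
  6. {¬y5, ¬y1} — ¬y5 is true.
  7. {¬y8, y9, y10} — y9 is true.
  8. {¬y8, y1, y2} — y1 is true.
  9. {y2, y1, ¬y3} — y1 is true.
  10. {¬y2, ¬y3} — ¬y3 is true.
  11. {y7, ¬y3} — ¬y3 is true.
  12. {¬y9, y4} — y4 is true.
  13. {y4, y7, y3} — y4 is true.
  14. {y1, ¬y9, y7} — y1 is true.
  15. {y10, y6, y5} — y6 is true.
  16. {y1, y7, ¬y6} — y1 is true.
  17. {y1, ¬y9} — y1 is true.
  18. {¬y10, ¬y6} — ¬y10 is true.
  19. {¬y5, y10} — ¬y5 is true.
  20. {¬y10, y2, y5} — ¬y10 is true.
  21. {y7, y2, ¬y4} — y7 is true.
  22. {¬y7, ¬y1, y8} — y8 is true.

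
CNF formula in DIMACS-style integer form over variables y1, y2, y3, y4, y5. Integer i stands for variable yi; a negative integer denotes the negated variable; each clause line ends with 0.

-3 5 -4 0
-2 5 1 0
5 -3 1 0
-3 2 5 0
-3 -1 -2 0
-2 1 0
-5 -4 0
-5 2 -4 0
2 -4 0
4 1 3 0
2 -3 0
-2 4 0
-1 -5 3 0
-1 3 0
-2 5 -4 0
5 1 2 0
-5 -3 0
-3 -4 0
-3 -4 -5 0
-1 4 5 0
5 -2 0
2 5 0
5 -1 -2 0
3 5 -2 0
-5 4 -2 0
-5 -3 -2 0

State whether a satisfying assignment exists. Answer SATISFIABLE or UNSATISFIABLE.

y5 = True:
  propagation gives y4=False, y2=False, y3=False, y1=True; an empty clause results — contradiction.
y5 = False:
  propagation gives y2=False; an empty clause results — contradiction.
Every branch closes, so no satisfying assignment exists.

UNSATISFIABLE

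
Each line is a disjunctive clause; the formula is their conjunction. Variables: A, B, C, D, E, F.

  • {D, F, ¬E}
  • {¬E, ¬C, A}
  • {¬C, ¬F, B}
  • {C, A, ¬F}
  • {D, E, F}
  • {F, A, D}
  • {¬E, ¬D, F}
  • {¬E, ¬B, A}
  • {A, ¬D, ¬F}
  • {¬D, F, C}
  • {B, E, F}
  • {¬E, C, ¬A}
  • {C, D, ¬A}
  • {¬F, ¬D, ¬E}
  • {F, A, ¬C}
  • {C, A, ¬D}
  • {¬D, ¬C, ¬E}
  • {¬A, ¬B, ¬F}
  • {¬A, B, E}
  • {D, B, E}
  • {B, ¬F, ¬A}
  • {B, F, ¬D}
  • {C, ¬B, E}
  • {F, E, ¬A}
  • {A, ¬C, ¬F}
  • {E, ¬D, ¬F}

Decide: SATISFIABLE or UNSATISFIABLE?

F = True:
  A = True:
    propagation gives B=False; an empty clause results — contradiction.
  A = False:
    propagation gives C=True; an empty clause results — contradiction.
F = False:
  E = True:
    propagation gives D=True; an empty clause results — contradiction.
  E = False:
    propagation gives D=True, C=True, B=True, A=True; an empty clause results — contradiction.
Every branch closes, so no satisfying assignment exists.

UNSATISFIABLE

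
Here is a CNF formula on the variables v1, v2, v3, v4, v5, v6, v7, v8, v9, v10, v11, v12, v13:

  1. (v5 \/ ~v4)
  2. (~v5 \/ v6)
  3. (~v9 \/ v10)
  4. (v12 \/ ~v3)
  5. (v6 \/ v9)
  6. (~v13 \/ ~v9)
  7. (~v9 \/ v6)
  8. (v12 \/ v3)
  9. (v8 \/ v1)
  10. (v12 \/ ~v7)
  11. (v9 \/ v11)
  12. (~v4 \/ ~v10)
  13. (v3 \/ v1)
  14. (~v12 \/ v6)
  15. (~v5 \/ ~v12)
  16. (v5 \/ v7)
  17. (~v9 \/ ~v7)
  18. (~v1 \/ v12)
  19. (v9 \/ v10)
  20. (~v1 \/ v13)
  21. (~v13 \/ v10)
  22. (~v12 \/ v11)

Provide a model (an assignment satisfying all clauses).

v1 = F, v2 = F, v3 = T, v4 = F, v5 = F, v6 = T, v7 = T, v8 = T, v9 = F, v10 = T, v11 = T, v12 = T, v13 = T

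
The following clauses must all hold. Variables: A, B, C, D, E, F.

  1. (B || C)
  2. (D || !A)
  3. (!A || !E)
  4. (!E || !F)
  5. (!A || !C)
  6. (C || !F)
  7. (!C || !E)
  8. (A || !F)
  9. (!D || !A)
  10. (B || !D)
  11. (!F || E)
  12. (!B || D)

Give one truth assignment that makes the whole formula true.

A=F, B=T, C=F, D=T, E=F, F=F

F occurs only negated in the remaining clauses — set F = False.
Set A = False and propagate.
For the remaining variables, B = True, C = False, D = True, E = False works.
Every clause has at least one true literal under this assignment.
Check each clause:
  1. (C || B) — B is true.
  2. (D || !A) — D is true.
  3. (!E || !A) — !E is true.
  4. (!E || !F) — !F is true.
  5. (!A || !C) — !C is true.
  6. (C || !F) — !F is true.
  7. (!E || !C) — !E is true.
  8. (!F || A) — !F is true.
  9. (!D || !A) — !A is true.
  10. (B || !D) — B is true.
  11. (!F || E) — !F is true.
  12. (D || !B) — D is true.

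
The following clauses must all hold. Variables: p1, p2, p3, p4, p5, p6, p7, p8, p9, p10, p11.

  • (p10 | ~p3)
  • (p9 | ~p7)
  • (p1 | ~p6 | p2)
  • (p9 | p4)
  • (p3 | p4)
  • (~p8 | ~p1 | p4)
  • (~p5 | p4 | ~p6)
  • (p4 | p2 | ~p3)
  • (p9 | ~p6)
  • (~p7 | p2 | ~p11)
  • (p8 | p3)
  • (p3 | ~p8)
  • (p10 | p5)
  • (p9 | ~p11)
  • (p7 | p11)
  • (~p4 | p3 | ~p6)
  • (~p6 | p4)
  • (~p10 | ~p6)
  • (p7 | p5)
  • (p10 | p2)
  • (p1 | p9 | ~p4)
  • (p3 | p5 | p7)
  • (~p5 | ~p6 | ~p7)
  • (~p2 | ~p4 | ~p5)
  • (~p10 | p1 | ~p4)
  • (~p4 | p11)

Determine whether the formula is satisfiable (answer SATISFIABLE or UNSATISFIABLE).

SATISFIABLE

Pure literal: p6 appears only negated; assign p6 = False.
p9 occurs only positively in the remaining clauses — set p9 = True.
Branch on p1: take p1 = False.
Branch on p2: take p2 = True.
Branch on p3: take p3 = True.
  then p10 is forced to True.
  then p4 is forced to False.
The remaining clauses are satisfied by p5 = True, p7 = True, p8 = False, p11 = True.
So p1=0, p2=1, p3=1, p4=0, p5=1, p6=0, p7=1, p8=0, p9=1, p10=1, p11=1 is a satisfying assignment.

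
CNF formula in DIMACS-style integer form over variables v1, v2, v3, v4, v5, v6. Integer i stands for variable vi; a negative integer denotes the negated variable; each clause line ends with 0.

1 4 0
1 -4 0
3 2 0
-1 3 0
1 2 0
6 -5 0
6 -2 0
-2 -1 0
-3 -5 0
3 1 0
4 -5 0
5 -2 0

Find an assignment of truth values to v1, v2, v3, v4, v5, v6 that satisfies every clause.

v1 = True, v2 = False, v3 = True, v4 = False, v5 = False, v6 = True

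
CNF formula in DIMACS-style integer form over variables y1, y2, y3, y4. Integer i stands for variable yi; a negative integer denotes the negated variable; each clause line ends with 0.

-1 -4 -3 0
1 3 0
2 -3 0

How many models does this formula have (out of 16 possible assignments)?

7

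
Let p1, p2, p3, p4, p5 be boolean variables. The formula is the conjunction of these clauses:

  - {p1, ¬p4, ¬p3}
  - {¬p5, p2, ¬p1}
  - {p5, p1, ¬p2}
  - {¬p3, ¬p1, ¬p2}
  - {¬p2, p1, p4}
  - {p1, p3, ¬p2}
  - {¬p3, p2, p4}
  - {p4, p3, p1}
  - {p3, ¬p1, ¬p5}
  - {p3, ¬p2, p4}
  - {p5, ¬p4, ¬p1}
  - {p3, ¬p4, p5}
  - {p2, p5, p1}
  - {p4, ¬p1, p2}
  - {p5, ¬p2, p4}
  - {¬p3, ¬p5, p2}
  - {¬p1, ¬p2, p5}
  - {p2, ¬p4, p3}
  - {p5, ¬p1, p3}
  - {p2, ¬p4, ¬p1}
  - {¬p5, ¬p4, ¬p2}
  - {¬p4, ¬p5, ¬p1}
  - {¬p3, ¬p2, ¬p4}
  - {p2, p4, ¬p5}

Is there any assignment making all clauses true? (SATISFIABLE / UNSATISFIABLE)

p2 = True:
  p1 = True:
    propagation gives p3=False, p5=False; an empty clause results — contradiction.
  p1 = False:
    propagation gives p5=True, p4=True; an empty clause results — contradiction.
p2 = False:
  p1 = True:
    propagation gives p5=False, p4=False; an empty clause results — contradiction.
  p1 = False:
    propagation gives p5=True, p3=False, p4=True; an empty clause results — contradiction.
Every branch closes, so no satisfying assignment exists.

UNSATISFIABLE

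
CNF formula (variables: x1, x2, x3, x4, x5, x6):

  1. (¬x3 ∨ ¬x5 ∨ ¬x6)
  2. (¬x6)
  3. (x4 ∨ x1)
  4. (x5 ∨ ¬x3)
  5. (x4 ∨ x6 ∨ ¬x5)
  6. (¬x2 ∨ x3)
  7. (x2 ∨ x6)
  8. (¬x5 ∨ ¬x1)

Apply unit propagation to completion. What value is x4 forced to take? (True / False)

(¬x6) is a unit clause: x6 = False.
In (x2 ∨ x6), x6 is now false; x2 must hold, so x2 = True.
(x3 ∨ ¬x2) with x2 = True leaves only x3, so x3 = True.
From (x5 ∨ ¬x3) and x3 = True: x5 = True.
(¬x5 ∨ x6 ∨ x4) with x5 = True, x6 = False leaves only x4, so x4 = True.

True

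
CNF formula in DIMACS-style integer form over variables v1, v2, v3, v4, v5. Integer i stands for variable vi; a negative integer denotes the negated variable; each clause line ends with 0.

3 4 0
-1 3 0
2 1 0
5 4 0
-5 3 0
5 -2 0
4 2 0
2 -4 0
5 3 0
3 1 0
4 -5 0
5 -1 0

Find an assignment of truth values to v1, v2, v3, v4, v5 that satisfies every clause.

v1 = T, v2 = T, v3 = T, v4 = T, v5 = T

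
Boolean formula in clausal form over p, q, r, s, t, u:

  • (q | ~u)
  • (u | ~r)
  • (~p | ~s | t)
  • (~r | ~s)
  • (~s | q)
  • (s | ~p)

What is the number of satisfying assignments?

14

Split on s, then p.
  s=1, p=1: remaining (q,r,t,u) ∈ {(1,0,1,0); (1,0,1,1)} — 2.
  s=1, p=0: remaining (q,r,t,u) ∈ {(1,0,0,0); (1,0,0,1); (1,0,1,0); (1,0,1,1)} — 4.
  s=0, p=1: a clause becomes empty — 0.
  s=0, p=0: t free; 4 ways for (q,r,u) × 2^1 = 8.
Total: 2 + 4 + 0 + 8 = 14.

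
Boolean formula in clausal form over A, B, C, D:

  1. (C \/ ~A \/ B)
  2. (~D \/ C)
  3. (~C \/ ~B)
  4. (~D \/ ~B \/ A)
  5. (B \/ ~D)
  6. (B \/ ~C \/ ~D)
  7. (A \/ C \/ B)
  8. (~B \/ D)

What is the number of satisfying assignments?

Satisfying assignments:
  A=F B=F C=T D=F
  A=T B=F C=T D=F
Count: 2.

2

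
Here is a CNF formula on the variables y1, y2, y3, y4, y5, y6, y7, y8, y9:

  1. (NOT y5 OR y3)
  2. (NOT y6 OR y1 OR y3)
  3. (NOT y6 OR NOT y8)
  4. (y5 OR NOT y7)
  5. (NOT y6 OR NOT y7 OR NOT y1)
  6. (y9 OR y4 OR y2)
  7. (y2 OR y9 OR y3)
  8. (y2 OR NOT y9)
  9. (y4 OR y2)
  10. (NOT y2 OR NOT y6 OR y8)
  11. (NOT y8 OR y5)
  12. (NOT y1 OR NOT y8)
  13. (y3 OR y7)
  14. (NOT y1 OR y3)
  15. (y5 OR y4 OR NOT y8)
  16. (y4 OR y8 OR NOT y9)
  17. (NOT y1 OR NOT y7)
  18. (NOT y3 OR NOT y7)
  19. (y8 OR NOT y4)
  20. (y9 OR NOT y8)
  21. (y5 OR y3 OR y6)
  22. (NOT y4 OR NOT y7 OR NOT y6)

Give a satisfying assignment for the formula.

y1 = F, y2 = T, y3 = T, y4 = F, y5 = T, y6 = F, y7 = F, y8 = T, y9 = T

Check each clause:
  1. (y3 OR NOT y5) — y3 is true.
  2. (y3 OR NOT y6 OR y1) — NOT y6 is true.
  3. (NOT y6 OR NOT y8) — NOT y6 is true.
  4. (y5 OR NOT y7) — NOT y7 is true.
  5. (NOT y1 OR NOT y6 OR NOT y7) — NOT y7 is true.
  6. (y2 OR y9 OR y4) — y9 is true.
  7. (y2 OR y9 OR y3) — y9 is true.
  8. (NOT y9 OR y2) — y2 is true.
  9. (y2 OR y4) — y2 is true.
  10. (y8 OR NOT y6 OR NOT y2) — y8 is true.
  11. (y5 OR NOT y8) — y5 is true.
  12. (NOT y8 OR NOT y1) — NOT y1 is true.
  13. (y3 OR y7) — y3 is true.
  14. (NOT y1 OR y3) — y3 is true.
  15. (NOT y8 OR y4 OR y5) — y5 is true.
  16. (y4 OR NOT y9 OR y8) — y8 is true.
  17. (NOT y7 OR NOT y1) — NOT y7 is true.
  18. (NOT y3 OR NOT y7) — NOT y7 is true.
  19. (y8 OR NOT y4) — y8 is true.
  20. (NOT y8 OR y9) — y9 is true.
  21. (y5 OR y6 OR y3) — y3 is true.
  22. (NOT y4 OR NOT y7 OR NOT y6) — NOT y7 is true.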